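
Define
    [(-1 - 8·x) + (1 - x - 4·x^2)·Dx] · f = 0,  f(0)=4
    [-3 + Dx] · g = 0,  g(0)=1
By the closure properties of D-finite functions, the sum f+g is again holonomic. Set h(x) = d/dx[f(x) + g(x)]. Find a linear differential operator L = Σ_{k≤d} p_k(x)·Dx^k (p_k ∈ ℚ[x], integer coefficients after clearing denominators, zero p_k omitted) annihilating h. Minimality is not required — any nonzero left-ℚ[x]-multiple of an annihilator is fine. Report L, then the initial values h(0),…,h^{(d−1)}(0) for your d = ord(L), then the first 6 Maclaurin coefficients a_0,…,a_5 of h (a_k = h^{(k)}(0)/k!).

L = (72 + 1314·x + 1440·x^2 + 6336·x^3 + 3456·x^4) + (-45 - 426·x - 783·x^2 - 1968·x^3 + 720·x^4 + 1152·x^5)·Dx + (7 - 4·x + 101·x^2 - 48·x^3 - 624·x^4 - 384·x^5)·Dx^2  (order 2).
h: a_k = 7, 49, 243/2, 955/2, 10481/8, 174003/40, …
ICs: h(0) = 7, h′(0) = 49.

f: a_k = 4, 4, 20, 36, 116, 260, …
g: a_k = 1, 3, 9/2, 9/2, 27/8, 81/40, …
Sum ⇒ L₀ = lclm(L_f,L_g) in ℚ(x)⟨Dx⟩.
Differentiate: ansatz ord ≤ ord L₀ ⇒ L.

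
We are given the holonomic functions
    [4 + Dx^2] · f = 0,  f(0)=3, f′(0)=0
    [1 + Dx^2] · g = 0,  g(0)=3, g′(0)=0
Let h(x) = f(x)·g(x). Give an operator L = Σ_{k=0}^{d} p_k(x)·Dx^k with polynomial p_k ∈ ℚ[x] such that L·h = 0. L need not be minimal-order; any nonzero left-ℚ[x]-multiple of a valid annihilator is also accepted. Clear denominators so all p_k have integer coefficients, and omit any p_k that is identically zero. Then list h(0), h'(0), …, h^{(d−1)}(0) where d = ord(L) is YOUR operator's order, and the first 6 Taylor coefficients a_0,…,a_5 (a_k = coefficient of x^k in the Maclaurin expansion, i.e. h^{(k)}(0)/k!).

f: a_k = 3, 0, -6, 0, 2, 0, …
g: a_k = 3, 0, -3/2, 0, 1/8, 0, …
Product ⇒ symmetric product L₀, ord ≤ 4.
L = 9 + 10·Dx^2 + Dx^4  (order 4).
h: a_k = 9, 0, -45/2, 0, 123/8, 0, …
ICs: h(0) = 9, h′(0) = 0, h′′(0) = -45, h′′′(0) = 0.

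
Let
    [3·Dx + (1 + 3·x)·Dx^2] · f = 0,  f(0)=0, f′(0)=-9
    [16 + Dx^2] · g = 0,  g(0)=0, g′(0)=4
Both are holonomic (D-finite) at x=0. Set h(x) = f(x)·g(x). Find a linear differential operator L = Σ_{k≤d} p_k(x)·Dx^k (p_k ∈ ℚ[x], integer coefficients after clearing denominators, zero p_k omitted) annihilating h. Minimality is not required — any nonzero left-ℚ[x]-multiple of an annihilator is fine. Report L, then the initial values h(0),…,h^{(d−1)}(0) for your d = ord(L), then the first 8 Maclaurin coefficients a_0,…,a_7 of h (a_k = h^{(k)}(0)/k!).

f: a_k = 0, -9, 27/2, -27, 243/4, -729/5, 729/2, -6561/7, …
g: a_k = 0, 4, 0, -32/3, 0, 128/15, 0, -1024/315, …
h₀=f·g: eliminate ⇒ L₀, order ≤ 2·2.
L = (2272 + 127488·x + 781056·x^2 + 1769472·x^3 + 1327104·x^4) + (4416 + 50112·x + 165888·x^2 + 165888·x^3)·Dx + (1022 + 19392·x + 102816·x^2 + 221184·x^3 + 165888·x^4)·Dx^2 + (276 + 3132·x + 10368·x^2 + 10368·x^3)·Dx^3 + (55 + 714·x + 3375·x^2 + 6912·x^3 + 5184·x^4)·Dx^4  (order 4).
h: a_k = 0, 0, -36, 54, -12, 99, -372, 4626/5, …
ICs: h(0) = 0, h′(0) = 0, h′′(0) = -72, h′′′(0) = 324.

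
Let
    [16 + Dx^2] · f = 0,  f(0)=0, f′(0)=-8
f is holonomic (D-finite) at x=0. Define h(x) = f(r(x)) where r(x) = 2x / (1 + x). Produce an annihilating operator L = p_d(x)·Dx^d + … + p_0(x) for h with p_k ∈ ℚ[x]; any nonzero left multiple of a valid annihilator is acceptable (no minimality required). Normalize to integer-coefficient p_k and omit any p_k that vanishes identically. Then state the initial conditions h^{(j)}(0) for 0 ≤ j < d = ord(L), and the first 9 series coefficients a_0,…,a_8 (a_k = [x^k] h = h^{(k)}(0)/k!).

L = 64 + (2 + 6·x + 6·x^2 + 2·x^3)·Dx + (1 + 4·x + 6·x^2 + 4·x^3 + x^4)·Dx^2  (order 2).
h: a_k = 0, -16, 16, 464/3, -496, 6928/15, 1040, -1516976/315, 437456/45, …
ICs: h(0) = 0, h′(0) = -16.

f: a_k = 0, -8, 0, 64/3, 0, -256/15, 0, 2048/315, 0, …
Substitute x→r, Dx→(1/r')Dx; clear ⇒ L₀.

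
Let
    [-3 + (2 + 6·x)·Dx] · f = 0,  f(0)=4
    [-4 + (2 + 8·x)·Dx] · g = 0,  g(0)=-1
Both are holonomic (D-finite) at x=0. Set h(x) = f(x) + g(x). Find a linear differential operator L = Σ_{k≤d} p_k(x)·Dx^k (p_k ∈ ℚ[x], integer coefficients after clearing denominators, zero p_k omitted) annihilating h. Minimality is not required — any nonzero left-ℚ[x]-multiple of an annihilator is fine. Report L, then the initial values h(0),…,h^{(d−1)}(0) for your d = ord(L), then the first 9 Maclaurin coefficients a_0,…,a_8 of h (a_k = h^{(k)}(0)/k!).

f: a_k = 4, 6, -9/2, 27/4, -405/32, 1701/64, -15309/256, 72171/512, -2814669/8192, …
g: a_k = -1, -2, 2, -4, 10, -28, 84, -264, 858, …
h₀=f+g: left-lcm gives L₀, ord ≤ 2.
L = -6 + (7 + 24·x)·Dx + (2 + 14·x + 24·x^2)·Dx^2  (order 2).
h: a_k = 3, 4, -5/2, 11/4, -85/32, -91/64, 6195/256, -62997/512, 4214067/8192, …
ICs: h(0) = 3, h′(0) = 4.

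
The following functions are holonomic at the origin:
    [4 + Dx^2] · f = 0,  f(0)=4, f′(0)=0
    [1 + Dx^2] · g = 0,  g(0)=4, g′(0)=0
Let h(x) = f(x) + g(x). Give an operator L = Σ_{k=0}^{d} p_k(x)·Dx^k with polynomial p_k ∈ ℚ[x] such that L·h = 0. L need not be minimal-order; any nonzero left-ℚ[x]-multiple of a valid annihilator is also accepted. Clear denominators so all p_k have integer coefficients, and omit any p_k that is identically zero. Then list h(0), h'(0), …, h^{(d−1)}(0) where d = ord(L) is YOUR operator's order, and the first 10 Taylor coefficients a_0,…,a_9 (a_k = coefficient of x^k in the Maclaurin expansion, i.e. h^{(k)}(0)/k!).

f: a_k = 4, 0, -8, 0, 8/3, 0, -16/45, 0, 8/315, 0, …
g: a_k = 4, 0, -2, 0, 1/6, 0, -1/180, 0, 1/10080, 0, …
h₀=f+g: left-lcm gives L₀, ord ≤ 4.
L = 4 + 5·Dx^2 + Dx^4  (order 4).
h: a_k = 8, 0, -10, 0, 17/6, 0, -13/36, 0, 257/10080, 0, …
ICs: h(0) = 8, h′(0) = 0, h′′(0) = -20, h′′′(0) = 0.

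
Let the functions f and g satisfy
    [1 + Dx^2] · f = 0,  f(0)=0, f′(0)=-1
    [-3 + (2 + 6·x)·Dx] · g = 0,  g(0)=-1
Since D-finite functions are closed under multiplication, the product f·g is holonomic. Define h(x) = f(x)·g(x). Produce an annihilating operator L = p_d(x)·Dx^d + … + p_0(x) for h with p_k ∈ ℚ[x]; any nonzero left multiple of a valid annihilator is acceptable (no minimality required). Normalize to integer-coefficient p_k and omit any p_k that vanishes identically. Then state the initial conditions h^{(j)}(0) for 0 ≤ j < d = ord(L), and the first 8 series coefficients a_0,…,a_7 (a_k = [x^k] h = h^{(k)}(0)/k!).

f: a_k = 0, -1, 0, 1/6, 0, -1/120, 0, 1/5040, …
g: a_k = -1, -3/2, 9/8, -27/16, 405/128, -1701/256, 15309/1024, -72171/2048, …
h₀=f·g: eliminate ⇒ L₀, order ≤ 2·1.
L = (31 + 24·x + 36·x^2) + (-12 - 36·x)·Dx + (4 + 24·x + 36·x^2)·Dx^2  (order 2).
h: a_k = 0, 1, 3/2, -31/24, 23/16, -5699/1920, 8161/1280, -4655323/322560, …
ICs: h(0) = 0, h′(0) = 1.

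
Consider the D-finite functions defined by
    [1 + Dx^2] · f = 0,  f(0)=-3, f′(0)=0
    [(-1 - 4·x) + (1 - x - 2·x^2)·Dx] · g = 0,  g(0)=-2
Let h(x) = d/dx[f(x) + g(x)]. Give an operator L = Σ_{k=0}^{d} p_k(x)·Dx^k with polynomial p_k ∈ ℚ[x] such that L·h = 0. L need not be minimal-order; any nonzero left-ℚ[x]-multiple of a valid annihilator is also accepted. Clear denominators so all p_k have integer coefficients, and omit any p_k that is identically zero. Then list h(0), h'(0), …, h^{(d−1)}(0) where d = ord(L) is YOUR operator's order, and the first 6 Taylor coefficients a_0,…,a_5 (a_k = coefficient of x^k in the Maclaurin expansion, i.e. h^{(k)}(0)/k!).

L = (270 + 1200·x + 2862·x^2 + 1860·x^3 + 1920·x^4 + 144·x^5 + 96·x^6) + (-31 - 115·x + 75·x^2 + 241·x^3 + 430·x^4 + 372·x^5 + 56·x^6 + 32·x^7)·Dx + (270 + 1200·x + 2862·x^2 + 1860·x^3 + 1920·x^4 + 144·x^5 + 96·x^6)·Dx^2 + (-31 - 115·x + 75·x^2 + 241·x^3 + 430·x^4 + 372·x^5 + 56·x^6 + 32·x^7)·Dx^3  (order 3).
h: a_k = -2, -9, -30, -177/2, -210, -20639/40, …
ICs: h(0) = -2, h′(0) = -9, h′′(0) = -60.

f: a_k = -3, 0, 3/2, 0, -1/8, 0, …
g: a_k = -2, -2, -6, -10, -22, -42, …
Weyl lclm of L_f,L_g ⇒ L₀ (ord ≤ 3).
h=h₀': d/dx-closure on L₀ ⇒ L.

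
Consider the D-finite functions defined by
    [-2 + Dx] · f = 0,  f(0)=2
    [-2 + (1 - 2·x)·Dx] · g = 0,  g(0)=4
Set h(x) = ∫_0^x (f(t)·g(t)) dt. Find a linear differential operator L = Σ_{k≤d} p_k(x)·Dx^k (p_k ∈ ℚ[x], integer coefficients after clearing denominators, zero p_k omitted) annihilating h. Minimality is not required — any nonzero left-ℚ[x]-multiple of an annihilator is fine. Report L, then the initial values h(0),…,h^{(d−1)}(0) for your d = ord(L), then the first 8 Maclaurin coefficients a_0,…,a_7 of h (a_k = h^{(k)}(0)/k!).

L = (4 - 4·x)·Dx + (-1 + 2·x)·Dx^2  (order 2).
h: a_k = 0, 8, 16, 80/3, 128/3, 208/3, 5216/45, 62624/315, …
ICs: h(0) = 0, h′(0) = 8.

f: a_k = 2, 4, 4, 8/3, 4/3, 8/15, 8/45, 16/315, …
g: a_k = 4, 8, 16, 32, 64, 128, 256, 512, …
h₀=f·g: eliminate ⇒ L₀, order ≤ 1·1.
∫: right-multiply L₀ by Dx.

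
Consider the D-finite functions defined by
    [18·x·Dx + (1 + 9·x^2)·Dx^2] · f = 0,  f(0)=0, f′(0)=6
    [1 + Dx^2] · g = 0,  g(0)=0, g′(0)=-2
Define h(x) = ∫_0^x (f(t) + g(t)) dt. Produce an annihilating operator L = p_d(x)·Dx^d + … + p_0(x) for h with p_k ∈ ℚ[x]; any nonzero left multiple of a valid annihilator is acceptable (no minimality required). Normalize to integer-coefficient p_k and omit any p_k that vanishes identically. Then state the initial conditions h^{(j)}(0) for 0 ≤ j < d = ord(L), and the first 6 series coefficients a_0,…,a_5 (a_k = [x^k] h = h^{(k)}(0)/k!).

f: a_k = 0, 6, 0, -18, 0, 486/5, …
g: a_k = 0, -2, 0, 1/3, 0, -1/60, …
L₀ := lclm(L_f,L_g); ord L₀ ≤ 2+2.
Integrate: L := L₀·Dx.
L = (-1926·x + 17820·x^3 + 1458·x^5)·Dx^2 + (-17 + 351·x^2 + 4617·x^4 + 729·x^6)·Dx^3 + (-1926·x + 17820·x^3 + 1458·x^5)·Dx^4 + (-17 + 351·x^2 + 4617·x^4 + 729·x^6)·Dx^5  (order 5).
h: a_k = 0, 0, 2, 0, -53/12, 0, …
ICs: h(0) = 0, h′(0) = 0, h′′(0) = 4, h′′′(0) = 0, h′′′′(0) = -106.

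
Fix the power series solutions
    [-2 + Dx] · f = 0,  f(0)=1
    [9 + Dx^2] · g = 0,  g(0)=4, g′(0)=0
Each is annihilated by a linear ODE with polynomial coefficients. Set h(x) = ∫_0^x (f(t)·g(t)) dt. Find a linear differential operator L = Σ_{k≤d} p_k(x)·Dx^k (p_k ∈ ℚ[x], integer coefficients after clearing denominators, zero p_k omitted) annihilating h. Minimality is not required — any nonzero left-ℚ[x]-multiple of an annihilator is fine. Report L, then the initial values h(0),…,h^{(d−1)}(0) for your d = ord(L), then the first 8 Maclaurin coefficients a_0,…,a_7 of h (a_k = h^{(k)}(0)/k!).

L = 13·Dx - 4·Dx^2 + Dx^3  (order 3).
h: a_k = 0, 4, 4, -10/3, -23/3, -119/30, 61/90, 407/252, …
ICs: h(0) = 0, h′(0) = 4, h′′(0) = 8.

f: a_k = 1, 2, 2, 4/3, 2/3, 4/15, 4/45, 8/315, …
g: a_k = 4, 0, -18, 0, 27/2, 0, -81/20, 0, …
f·g: L₀ = L_f ⊗_s L_g, ord ≤ 1·2.
∫: right-multiply L₀ by Dx.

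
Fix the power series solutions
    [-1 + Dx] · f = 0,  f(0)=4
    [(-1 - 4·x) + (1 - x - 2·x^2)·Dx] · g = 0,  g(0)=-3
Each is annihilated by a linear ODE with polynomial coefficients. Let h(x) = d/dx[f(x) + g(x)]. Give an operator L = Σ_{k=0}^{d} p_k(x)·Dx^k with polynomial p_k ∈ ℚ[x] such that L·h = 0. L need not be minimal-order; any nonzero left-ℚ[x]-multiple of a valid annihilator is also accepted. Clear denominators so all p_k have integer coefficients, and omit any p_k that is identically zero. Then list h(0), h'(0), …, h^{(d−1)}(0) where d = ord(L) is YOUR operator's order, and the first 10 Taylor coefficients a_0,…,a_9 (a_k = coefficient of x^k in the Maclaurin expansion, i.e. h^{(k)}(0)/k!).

L = (24 + 138·x + 144·x^2 + 240·x^3 + 48·x^4) + (-29 - 142·x - 155·x^2 - 200·x^3 + 20·x^4 + 16·x^5)·Dx + (5 + 4·x + 11·x^2 - 40·x^3 - 68·x^4 - 16·x^5)·Dx^2  (order 2).
h: a_k = 1, -14, -43, -394/3, -1889/6, -23219/30, -321299/180, -5171039/1260, -92806559/10080, -1858852799/90720, …
ICs: h(0) = 1, h′(0) = -14.

f: a_k = 4, 4, 2, 2/3, 1/6, 1/30, 1/180, 1/1260, 1/10080, 1/90720, …
g: a_k = -3, -3, -9, -15, -33, -63, -129, -255, -513, -1023, …
Weyl lclm of L_f,L_g ⇒ L₀ (ord ≤ 2).
h=h₀': d/dx-closure on L₀ ⇒ L.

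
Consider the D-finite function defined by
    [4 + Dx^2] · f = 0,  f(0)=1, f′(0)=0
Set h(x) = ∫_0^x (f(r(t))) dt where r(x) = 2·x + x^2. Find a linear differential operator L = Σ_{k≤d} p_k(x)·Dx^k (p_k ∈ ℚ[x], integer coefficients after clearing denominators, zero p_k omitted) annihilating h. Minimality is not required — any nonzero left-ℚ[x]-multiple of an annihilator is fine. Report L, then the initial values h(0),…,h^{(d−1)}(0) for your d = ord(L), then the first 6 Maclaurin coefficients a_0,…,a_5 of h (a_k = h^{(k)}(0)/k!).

L = (16 + 48·x + 48·x^2 + 16·x^3)·Dx - Dx^2 + (1 + x)·Dx^3  (order 3).
h: a_k = 0, 1, 0, -8/3, -2, 26/15, …
ICs: h(0) = 0, h′(0) = 1, h′′(0) = 0.

f: a_k = 1, 0, -2, 0, 2/3, 0, …
L₀ from L_f via x↦r, Dx↦r'^{-1}Dx.
h=∫h₀ ⇒ L = L₀·Dx.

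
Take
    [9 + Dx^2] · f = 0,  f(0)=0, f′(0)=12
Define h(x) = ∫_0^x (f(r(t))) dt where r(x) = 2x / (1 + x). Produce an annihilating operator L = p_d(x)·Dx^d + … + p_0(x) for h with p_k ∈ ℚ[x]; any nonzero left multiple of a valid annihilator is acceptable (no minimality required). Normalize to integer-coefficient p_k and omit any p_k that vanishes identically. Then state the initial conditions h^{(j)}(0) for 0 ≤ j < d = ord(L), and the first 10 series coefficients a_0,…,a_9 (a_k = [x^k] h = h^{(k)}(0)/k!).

f: a_k = 0, 12, 0, -18, 0, 81/10, 0, -243/140, 0, 243/1120, …
Substitute x→r, Dx→(1/r')Dx; clear ⇒ L₀.
∫: right-multiply L₀ by Dx.
L = 36·Dx + (2 + 6·x + 6·x^2 + 2·x^3)·Dx^2 + (1 + 4·x + 6·x^2 + 4·x^3 + x^4)·Dx^3  (order 3).
h: a_k = 0, 0, 12, -8, -30, 408/5, -484/5, 120/7, 6693/35, -7528/15, …
ICs: h(0) = 0, h′(0) = 0, h′′(0) = 24.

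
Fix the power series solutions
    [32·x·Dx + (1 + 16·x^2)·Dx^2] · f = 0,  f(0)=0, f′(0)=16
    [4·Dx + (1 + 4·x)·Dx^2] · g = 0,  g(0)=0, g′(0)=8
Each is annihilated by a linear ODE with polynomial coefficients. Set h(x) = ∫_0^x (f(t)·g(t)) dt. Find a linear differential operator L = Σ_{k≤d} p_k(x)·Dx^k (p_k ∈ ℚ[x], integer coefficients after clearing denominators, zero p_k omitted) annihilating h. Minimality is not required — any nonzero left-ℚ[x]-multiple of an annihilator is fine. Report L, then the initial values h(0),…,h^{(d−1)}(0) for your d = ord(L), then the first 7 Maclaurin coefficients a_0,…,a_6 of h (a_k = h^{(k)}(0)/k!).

L = (1536 + 11264·x + 81920·x^2 + 638976·x^3 + 1966080·x^4 + 3407872·x^5 + 4194304·x^7)·Dx^2 + (288 + 7936·x + 78848·x^2 + 495616·x^3 + 2228224·x^4 + 6094848·x^5 + 9175040·x^6 + 3145728·x^7 + 14680064·x^8)·Dx^3 + (48 + 1024·x + 12288·x^2 + 79872·x^3 + 368640·x^4 + 1277952·x^5 + 3145728·x^6 + 4718592·x^7 + 3145728·x^8 + 8388608·x^9)·Dx^4 + (5 + 72·x + 592·x^2 + 3584·x^3 + 16896·x^4 + 61440·x^5 + 172032·x^6 + 393216·x^7 + 589824·x^8 + 524288·x^9 + 1048576·x^10)·Dx^5  (order 5).
h: a_k = 0, 0, 0, 128/3, -64, 0, -1024/9, …
ICs: h(0) = 0, h′(0) = 0, h′′(0) = 0, h′′′(0) = 256, h′′′′(0) = -1536.

f: a_k = 0, 16, 0, -256/3, 0, 4096/5, 0, …
g: a_k = 0, 8, -16, 128/3, -128, 2048/5, -4096/3, …
Sym-product of L_f,L_g gives L₀ (≤ ord 4).
h=∫h₀ ⇒ L = L₀·Dx.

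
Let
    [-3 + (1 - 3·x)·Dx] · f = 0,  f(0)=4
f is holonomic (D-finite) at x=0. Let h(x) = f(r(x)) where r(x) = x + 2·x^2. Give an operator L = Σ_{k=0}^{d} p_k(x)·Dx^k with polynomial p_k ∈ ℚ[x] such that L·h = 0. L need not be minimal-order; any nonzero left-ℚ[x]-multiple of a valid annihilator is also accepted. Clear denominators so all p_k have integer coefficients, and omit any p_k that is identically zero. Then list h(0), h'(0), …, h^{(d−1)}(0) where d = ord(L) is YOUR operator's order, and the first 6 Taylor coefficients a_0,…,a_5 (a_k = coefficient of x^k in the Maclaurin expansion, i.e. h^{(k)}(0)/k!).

f: a_k = 4, 12, 36, 108, 324, 972, …
Substitute x→r, Dx→(1/r')Dx; clear ⇒ L₀.
L = (3 + 12·x) + (-1 + 3·x + 6·x^2)·Dx  (order 1).
h: a_k = 4, 12, 60, 252, 1116, 4860, …
ICs: h(0) = 4.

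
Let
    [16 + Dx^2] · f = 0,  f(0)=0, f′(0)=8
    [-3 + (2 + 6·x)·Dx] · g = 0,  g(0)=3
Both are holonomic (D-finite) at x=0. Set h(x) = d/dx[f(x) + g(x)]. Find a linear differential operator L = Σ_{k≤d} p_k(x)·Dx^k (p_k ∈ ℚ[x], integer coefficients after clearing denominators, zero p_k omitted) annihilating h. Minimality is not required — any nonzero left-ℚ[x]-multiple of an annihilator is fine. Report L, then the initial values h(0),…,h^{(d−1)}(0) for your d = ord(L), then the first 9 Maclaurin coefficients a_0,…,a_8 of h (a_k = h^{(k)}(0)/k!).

f: a_k = 0, 8, 0, -64/3, 0, 256/15, 0, -2048/315, 0, …
g: a_k = 3, 9/2, -27/8, 81/16, -1215/128, 5103/256, -45927/1024, 216513/2048, -8444007/32768, …
Sum ⇒ L₀ = lclm(L_f,L_g) in ℚ(x)⟨Dx⟩.
Differentiate: ansatz ord ≤ ord L₀ ⇒ L.
L = (-9552 - 18432·x - 27648·x^2) + (-2912 - 21024·x - 55296·x^2 - 55296·x^3)·Dx + (-597 - 1152·x - 1728·x^2)·Dx^2 + (-182 - 1314·x - 3456·x^2 - 3456·x^3)·Dx^3  (order 3).
h: a_k = 25/2, -27/4, -781/16, -1215/32, 142081/768, -137781/512, 64007291/92160, -8444007/4096, 119962234681/20643840, …
ICs: h(0) = 25/2, h′(0) = -27/4, h′′(0) = -781/8.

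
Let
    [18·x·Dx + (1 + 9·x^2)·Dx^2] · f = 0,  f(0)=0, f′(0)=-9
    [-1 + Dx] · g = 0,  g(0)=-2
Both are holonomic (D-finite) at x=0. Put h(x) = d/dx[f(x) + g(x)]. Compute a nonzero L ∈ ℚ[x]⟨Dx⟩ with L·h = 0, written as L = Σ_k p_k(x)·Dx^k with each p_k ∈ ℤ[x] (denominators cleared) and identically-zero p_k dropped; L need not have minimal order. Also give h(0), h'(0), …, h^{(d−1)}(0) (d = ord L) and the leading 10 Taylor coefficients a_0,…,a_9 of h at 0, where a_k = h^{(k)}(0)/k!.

L = (18 - 18·x - 486·x^2 - 162·x^3) + (-19 + 468·x^2 - 81·x^4)·Dx + (1 + 18·x + 18·x^2 + 162·x^3 + 81·x^4)·Dx^2  (order 2).
h: a_k = -11, -2, 80, -1/3, -8749/12, -1/60, 2361959/360, -1/2520, -1190427841/20160, -1/181440, …
ICs: h(0) = -11, h′(0) = -2.

f: a_k = 0, -9, 0, 27, 0, -729/5, 0, 6561/7, 0, -6561, …
g: a_k = -2, -2, -1, -1/3, -1/12, -1/60, -1/360, -1/2520, -1/20160, -1/181440, …
h₀=f+g: left-lcm gives L₀, ord ≤ 3.
Derive L from L₀ (diff closure).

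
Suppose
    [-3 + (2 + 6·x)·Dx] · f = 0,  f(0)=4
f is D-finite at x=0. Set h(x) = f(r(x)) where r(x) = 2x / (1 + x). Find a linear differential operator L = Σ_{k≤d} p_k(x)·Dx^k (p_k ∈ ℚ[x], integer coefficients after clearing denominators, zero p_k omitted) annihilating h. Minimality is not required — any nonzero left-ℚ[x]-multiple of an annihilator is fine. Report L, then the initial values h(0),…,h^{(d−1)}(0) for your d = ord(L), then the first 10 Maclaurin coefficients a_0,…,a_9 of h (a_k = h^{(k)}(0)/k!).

f: a_k = 4, 6, -9/2, 27/4, -405/32, 1701/64, -15309/256, 72171/512, -2814669/8192, 14073345/16384, …
L₀ from L_f via x↦r, Dx↦r'^{-1}Dx.
L = -3 + (1 + 8·x + 7·x^2)·Dx  (order 1).
h: a_k = 4, 12, -30, 102, -861/2, 4137/2, -42987/4, 234975/4, -10648221/32, 61936809/32, …
ICs: h(0) = 4.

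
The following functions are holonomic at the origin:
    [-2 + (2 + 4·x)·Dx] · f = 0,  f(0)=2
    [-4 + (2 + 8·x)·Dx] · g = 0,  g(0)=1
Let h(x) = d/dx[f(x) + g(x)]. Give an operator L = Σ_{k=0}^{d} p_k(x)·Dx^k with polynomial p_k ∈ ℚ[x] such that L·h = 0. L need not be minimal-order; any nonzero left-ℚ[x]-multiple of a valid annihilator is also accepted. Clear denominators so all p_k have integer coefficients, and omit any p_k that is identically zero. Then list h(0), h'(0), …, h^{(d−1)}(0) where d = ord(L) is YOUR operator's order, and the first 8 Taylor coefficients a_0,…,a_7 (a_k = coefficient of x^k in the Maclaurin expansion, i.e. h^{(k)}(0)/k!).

L = -6 + (-9 - 24·x)·Dx + (-1 - 6·x - 8·x^2)·Dx^2  (order 2).
h: a_k = 4, -6, 15, -45, 595/4, -2079/4, 15015/8, -55341/8, …
ICs: h(0) = 4, h′(0) = -6.

f: a_k = 2, 2, -1, 1, -5/4, 7/4, -21/8, 33/8, …
g: a_k = 1, 2, -2, 4, -10, 28, -84, 264, …
L₀ := lclm(L_f,L_g); ord L₀ ≤ 1+1.
Derive L from L₀ (diff closure).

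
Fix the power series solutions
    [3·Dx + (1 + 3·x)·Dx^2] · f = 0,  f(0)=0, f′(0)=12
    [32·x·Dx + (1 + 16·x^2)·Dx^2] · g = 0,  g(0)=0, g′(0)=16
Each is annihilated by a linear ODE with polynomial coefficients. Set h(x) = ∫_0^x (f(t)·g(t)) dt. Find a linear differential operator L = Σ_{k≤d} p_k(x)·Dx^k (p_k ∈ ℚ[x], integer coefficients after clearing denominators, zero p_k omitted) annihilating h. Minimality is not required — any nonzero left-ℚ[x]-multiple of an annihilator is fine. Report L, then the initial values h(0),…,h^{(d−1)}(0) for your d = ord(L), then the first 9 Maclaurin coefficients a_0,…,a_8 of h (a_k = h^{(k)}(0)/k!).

L = (15744 + 89280·x + 811008·x^2 + 5299200·x^3 + 13271040·x^4 + 17252352·x^5 + 21233664·x^7)·Dx^2 + (4258 + 91200·x + 775488·x^2 + 4635648·x^3 + 18247680·x^4 + 41140224·x^5 + 46448640·x^6 + 21233664·x^7 + 74317824·x^8)·Dx^3 + (492 + 12548·x + 131328·x^2 + 747968·x^3 + 3219456·x^4 + 10146816·x^5 + 21233664·x^6 + 24920064·x^7 + 21233664·x^8 + 42467328·x^9)·Dx^4 + (73 + 822·x + 6161·x^2 + 34944·x^3 + 151168·x^4 + 500736·x^5 + 1322496·x^6 + 2654208·x^7 + 3244032·x^8 + 3538944·x^9 + 5308416·x^10)·Dx^5  (order 5).
h: a_k = 0, 0, 0, 64, -72, -448/5, 40, 49344/35, -9756/5, …
ICs: h(0) = 0, h′(0) = 0, h′′(0) = 0, h′′′(0) = 384, h′′′′(0) = -1728.

f: a_k = 0, 12, -18, 36, -81, 972/5, -486, 8748/7, -6561/2, …
g: a_k = 0, 16, 0, -256/3, 0, 4096/5, 0, -65536/7, 0, …
f·g: L₀ = L_f ⊗_s L_g, ord ≤ 2·2.
h=∫₀ˣh₀: take L = L₀·Dx.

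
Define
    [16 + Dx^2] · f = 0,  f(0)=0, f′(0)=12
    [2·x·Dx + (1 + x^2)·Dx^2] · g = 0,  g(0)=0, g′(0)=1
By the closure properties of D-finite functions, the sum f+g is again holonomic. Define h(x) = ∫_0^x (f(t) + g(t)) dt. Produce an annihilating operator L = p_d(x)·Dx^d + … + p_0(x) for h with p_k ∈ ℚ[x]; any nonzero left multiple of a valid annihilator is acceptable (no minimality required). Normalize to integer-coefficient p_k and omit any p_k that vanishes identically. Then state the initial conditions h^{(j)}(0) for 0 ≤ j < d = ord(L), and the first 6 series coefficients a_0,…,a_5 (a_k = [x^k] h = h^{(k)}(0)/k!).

L = (64·x + 704·x^3 + 256·x^5)·Dx^2 + (112 + 416·x^2 + 432·x^4 + 128·x^6)·Dx^3 + (4·x + 44·x^3 + 16·x^5)·Dx^4 + (7 + 26·x^2 + 27·x^4 + 8·x^6)·Dx^5  (order 5).
h: a_k = 0, 0, 13/2, 0, -97/12, 0, …
ICs: h(0) = 0, h′(0) = 0, h′′(0) = 13, h′′′(0) = 0, h′′′′(0) = -194.

f: a_k = 0, 12, 0, -32, 0, 128/5, …
g: a_k = 0, 1, 0, -1/3, 0, 1/5, …
Sum ⇒ L₀ = lclm(L_f,L_g) in ℚ(x)⟨Dx⟩.
Integrate: L := L₀·Dx.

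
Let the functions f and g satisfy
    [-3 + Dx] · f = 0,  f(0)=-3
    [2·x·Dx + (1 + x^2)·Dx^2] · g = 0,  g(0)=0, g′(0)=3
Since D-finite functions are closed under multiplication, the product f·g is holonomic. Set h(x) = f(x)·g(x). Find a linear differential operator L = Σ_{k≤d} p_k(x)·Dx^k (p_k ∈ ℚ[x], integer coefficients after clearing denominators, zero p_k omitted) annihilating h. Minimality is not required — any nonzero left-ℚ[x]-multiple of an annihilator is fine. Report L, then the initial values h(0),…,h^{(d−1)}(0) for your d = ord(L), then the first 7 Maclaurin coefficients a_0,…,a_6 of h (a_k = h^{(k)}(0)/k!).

L = (9 - 6·x + 9·x^2) + (-6 + 2·x - 6·x^2)·Dx + (1 + x^2)·Dx^2  (order 2).
h: a_k = 0, -9, -27, -75/2, -63/2, -747/40, -81/8, …
ICs: h(0) = 0, h′(0) = -9.

f: a_k = -3, -9, -27/2, -27/2, -81/8, -243/40, -243/80, …
g: a_k = 0, 3, 0, -1, 0, 3/5, 0, …
Sym-product of L_f,L_g gives L₀ (≤ ord 2).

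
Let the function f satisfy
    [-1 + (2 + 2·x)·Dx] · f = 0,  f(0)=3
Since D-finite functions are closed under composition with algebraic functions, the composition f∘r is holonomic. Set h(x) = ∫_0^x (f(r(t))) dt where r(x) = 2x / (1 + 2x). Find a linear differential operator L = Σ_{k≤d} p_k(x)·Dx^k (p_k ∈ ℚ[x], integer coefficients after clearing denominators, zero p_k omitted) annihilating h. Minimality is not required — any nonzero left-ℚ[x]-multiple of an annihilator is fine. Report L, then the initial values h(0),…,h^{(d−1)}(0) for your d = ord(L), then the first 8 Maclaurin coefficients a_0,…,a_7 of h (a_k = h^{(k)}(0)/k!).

L = -Dx + (1 + 6·x + 8·x^2)·Dx^2  (order 2).
h: a_k = 0, 3, 3/2, -5/2, 39/8, -423/40, 399/16, -7059/112, …
ICs: h(0) = 0, h′(0) = 3.

f: a_k = 3, 3/2, -3/8, 3/16, -15/128, 21/256, -63/1024, 99/2048, …
f∘r: x↦r, Dx↦Dx/r' in L_f ⇒ L₀.
h=∫h₀ ⇒ L = L₀·Dx.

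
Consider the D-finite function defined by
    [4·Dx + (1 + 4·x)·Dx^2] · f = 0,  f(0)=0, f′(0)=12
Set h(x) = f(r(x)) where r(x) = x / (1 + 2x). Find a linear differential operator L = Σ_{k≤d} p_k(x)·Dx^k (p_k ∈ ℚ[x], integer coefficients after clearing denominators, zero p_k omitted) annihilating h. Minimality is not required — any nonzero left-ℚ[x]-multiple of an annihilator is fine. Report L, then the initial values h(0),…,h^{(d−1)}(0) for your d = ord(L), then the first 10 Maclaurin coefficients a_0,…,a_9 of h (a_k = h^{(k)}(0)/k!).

f: a_k = 0, 12, -24, 64, -192, 3072/5, -2048, 49152/7, -24576, 262144/3, …
h₀=f(r): pull back L_f along r ⇒ L₀.
L = (8 + 24·x)·Dx + (1 + 8·x + 12·x^2)·Dx^2  (order 2).
h: a_k = 0, 12, -48, 208, -960, 23232/5, -23296, 839424/7, -629760, 10077184/3, …
ICs: h(0) = 0, h′(0) = 12.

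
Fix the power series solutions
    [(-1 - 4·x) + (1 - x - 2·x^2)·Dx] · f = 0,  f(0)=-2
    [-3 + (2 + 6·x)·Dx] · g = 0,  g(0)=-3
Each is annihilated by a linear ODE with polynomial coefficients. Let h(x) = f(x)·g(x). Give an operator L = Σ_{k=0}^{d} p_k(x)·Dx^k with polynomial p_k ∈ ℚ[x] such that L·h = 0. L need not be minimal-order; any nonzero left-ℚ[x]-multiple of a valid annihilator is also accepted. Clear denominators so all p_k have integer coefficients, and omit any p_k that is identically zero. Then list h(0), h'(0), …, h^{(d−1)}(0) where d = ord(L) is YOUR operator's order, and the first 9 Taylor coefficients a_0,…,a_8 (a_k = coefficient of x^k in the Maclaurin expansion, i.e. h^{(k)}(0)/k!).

f: a_k = -2, -2, -6, -10, -22, -42, -86, -170, -342, …
g: a_k = -3, -9/2, 27/8, -81/16, 1215/128, -5103/256, 45927/1024, -216513/2048, 8444007/32768, …
h₀=f·g: eliminate ⇒ L₀, order ≤ 1·1.
L = (5 + 11·x + 18·x^2) + (-2 - 4·x + 10·x^2 + 12·x^3)·Dx  (order 1).
h: a_k = 6, 15, 81/4, 483/8, 5241/64, 31041/128, 162093/512, 1037355/1024, 18527625/16384, …
ICs: h(0) = 6.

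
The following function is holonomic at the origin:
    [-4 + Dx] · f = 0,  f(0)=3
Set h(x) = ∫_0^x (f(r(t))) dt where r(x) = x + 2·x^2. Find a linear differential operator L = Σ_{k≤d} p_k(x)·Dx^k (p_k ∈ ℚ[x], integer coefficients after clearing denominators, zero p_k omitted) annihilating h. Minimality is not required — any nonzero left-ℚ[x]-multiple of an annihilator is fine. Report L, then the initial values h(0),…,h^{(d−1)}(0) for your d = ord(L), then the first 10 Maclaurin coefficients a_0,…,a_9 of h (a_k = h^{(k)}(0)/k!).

f: a_k = 3, 12, 24, 32, 32, 128/5, 256/15, 1024/105, 512/105, 2048/945, …
h₀=f(r): pull back L_f along r ⇒ L₀.
∫: right-multiply L₀ by Dx.
L = (-4 - 16·x)·Dx + Dx^2  (order 2).
h: a_k = 0, 3, 6, 16, 32, 64, 1664/15, 19456/105, 29696/105, 391168/945, …
ICs: h(0) = 0, h′(0) = 3.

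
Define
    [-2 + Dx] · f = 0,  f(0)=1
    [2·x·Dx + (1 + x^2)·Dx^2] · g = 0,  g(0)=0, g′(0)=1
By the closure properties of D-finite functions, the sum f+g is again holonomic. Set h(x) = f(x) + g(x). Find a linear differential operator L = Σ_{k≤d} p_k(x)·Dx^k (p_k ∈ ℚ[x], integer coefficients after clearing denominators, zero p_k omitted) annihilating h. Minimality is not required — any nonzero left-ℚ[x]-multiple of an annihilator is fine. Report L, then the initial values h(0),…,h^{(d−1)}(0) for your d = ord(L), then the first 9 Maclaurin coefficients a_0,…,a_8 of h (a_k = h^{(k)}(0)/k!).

L = (2 - 4·x - 6·x^2 - 4·x^3)·Dx + (-3 - x^2 - 2·x^4)·Dx^2 + (1 + x + 2·x^2 + x^3 + x^4)·Dx^3  (order 3).
h: a_k = 1, 3, 2, 1, 2/3, 7/15, 4/45, -37/315, 2/315, …
ICs: h(0) = 1, h′(0) = 3, h′′(0) = 4.

f: a_k = 1, 2, 2, 4/3, 2/3, 4/15, 4/45, 8/315, 2/315, …
g: a_k = 0, 1, 0, -1/3, 0, 1/5, 0, -1/7, 0, …
h₀=f+g: left-lcm gives L₀, ord ≤ 3.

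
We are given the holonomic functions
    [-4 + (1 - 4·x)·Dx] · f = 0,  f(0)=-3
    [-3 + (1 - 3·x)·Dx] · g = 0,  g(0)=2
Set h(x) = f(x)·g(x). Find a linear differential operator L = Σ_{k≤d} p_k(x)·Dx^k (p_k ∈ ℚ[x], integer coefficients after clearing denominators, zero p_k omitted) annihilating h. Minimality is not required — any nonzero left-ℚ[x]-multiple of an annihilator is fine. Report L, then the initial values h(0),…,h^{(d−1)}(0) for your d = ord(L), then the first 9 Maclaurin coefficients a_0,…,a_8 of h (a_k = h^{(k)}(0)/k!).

L = (-7 + 24·x) + (1 - 7·x + 12·x^2)·Dx  (order 1).
h: a_k = -6, -42, -222, -1050, -4686, -20202, -85182, -353850, -1454766, …
ICs: h(0) = -6.

f: a_k = -3, -12, -48, -192, -768, -3072, -12288, -49152, -196608, …
g: a_k = 2, 6, 18, 54, 162, 486, 1458, 4374, 13122, …
Sym-product of L_f,L_g gives L₀ (≤ ord 1).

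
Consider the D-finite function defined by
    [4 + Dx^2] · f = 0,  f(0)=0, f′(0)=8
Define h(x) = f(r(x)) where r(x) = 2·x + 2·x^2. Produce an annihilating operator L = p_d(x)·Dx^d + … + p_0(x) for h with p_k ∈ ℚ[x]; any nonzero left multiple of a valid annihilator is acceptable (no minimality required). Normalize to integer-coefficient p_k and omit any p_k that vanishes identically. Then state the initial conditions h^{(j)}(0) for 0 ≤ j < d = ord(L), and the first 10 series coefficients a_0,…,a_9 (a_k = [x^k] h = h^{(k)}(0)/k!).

f: a_k = 0, 8, 0, -16/3, 0, 16/15, 0, -32/315, 0, 16/2835, …
f∘r: x↦r, Dx↦Dx/r' in L_f ⇒ L₀.
L = (16 + 96·x + 192·x^2 + 128·x^3) - 2·Dx + (1 + 2·x)·Dx^2  (order 2).
h: a_k = 0, 16, 16, -128/3, -128, -1408/15, 128, 103424/315, 11264/45, -282112/2835, …
ICs: h(0) = 0, h′(0) = 16.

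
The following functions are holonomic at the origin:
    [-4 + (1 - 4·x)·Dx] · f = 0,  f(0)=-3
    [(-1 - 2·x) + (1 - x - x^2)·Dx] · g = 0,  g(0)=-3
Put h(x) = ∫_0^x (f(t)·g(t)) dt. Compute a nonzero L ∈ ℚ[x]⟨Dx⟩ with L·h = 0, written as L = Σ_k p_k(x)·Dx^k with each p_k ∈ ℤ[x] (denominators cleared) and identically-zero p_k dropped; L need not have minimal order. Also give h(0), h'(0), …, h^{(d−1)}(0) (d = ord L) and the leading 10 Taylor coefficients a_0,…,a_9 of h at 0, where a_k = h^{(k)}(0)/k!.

f: a_k = -3, -12, -48, -192, -768, -3072, -12288, -49152, -196608, -786432, …
g: a_k = -3, -3, -6, -9, -15, -24, -39, -63, -102, -165, …
Product ⇒ symmetric product L₀, ord ≤ 1.
∫: right-multiply L₀ by Dx.
L = (-5 + 6·x + 12·x^2)·Dx + (1 - 5·x + 3·x^2 + 4·x^3)·Dx^2  (order 2).
h: a_k = 0, 9, 45/2, 66, 819/4, 3321/5, 2226, 53541/7, 214353/8, 95302, …
ICs: h(0) = 0, h′(0) = 9.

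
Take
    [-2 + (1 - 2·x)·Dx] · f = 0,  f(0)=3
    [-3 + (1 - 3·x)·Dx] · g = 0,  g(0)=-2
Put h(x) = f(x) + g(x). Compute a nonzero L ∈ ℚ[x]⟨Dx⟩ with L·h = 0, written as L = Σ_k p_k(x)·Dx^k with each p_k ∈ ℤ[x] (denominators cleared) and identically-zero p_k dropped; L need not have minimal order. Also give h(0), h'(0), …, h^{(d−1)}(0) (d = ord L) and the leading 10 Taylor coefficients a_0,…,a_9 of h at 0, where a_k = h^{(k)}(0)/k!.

f: a_k = 3, 6, 12, 24, 48, 96, 192, 384, 768, 1536, …
g: a_k = -2, -6, -18, -54, -162, -486, -1458, -4374, -13122, -39366, …
f+g: L₀ = lclm(L_f,L_g), ord ≤ 1+1.
L = -12 + (10 - 24·x)·Dx + (-1 + 5·x - 6·x^2)·Dx^2  (order 2).
h: a_k = 1, 0, -6, -30, -114, -390, -1266, -3990, -12354, -37830, …
ICs: h(0) = 1, h′(0) = 0.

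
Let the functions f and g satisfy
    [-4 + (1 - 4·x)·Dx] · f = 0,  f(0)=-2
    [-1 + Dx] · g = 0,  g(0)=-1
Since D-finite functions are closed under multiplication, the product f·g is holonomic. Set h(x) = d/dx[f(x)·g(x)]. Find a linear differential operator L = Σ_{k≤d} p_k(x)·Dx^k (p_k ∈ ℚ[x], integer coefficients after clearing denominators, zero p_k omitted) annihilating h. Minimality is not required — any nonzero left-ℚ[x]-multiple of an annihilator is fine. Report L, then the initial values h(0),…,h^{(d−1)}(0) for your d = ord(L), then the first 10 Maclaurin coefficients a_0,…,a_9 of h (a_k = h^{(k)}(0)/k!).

L = (41 - 40·x + 16·x^2) + (-5 + 24·x - 16·x^2)·Dx  (order 1).
h: a_k = 10, 82, 493, 7889/3, 157781/12, 757349/12, 106028861/360, 3392923553/2520, 122145247909/20160, 4885809916361/181440, …
ICs: h(0) = 10.

f: a_k = -2, -8, -32, -128, -512, -2048, -8192, -32768, -131072, -524288, …
g: a_k = -1, -1, -1/2, -1/6, -1/24, -1/120, -1/720, -1/5040, -1/40320, -1/362880, …
Sym-product of L_f,L_g gives L₀ (≤ ord 1).
Differentiate: ansatz ord ≤ ord L₀ ⇒ L.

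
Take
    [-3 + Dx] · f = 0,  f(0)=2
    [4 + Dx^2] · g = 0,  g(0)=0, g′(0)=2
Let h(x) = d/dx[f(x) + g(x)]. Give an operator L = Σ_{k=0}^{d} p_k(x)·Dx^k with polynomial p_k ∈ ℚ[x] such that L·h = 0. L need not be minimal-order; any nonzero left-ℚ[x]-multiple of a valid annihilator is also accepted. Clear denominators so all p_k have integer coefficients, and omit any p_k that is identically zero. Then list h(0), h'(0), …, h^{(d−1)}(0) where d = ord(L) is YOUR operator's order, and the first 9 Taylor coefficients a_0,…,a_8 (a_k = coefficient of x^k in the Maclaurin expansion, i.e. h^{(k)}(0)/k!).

f: a_k = 2, 6, 9, 9, 27/4, 81/20, 81/40, 243/280, 729/2240, …
g: a_k = 0, 2, 0, -4/3, 0, 4/15, 0, -8/315, 0, …
Weyl lclm of L_f,L_g ⇒ L₀ (ord ≤ 3).
Differentiate: ansatz ord ≤ ord L₀ ⇒ L.
L = 12 - 4·Dx + 3·Dx^2 - Dx^3  (order 3).
h: a_k = 8, 18, 23, 27, 259/12, 243/20, 2123/360, 729/280, 19939/20160, …
ICs: h(0) = 8, h′(0) = 18, h′′(0) = 46.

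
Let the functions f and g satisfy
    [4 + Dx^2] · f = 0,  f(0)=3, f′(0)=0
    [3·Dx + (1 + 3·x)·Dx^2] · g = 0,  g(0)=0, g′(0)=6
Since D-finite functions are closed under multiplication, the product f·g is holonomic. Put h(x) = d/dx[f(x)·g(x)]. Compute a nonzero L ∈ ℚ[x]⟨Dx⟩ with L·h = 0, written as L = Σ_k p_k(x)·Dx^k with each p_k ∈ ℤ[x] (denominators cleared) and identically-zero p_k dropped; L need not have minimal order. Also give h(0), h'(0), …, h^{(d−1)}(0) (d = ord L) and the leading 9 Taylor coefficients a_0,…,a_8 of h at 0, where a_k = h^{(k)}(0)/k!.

L = (-21880 - 49536·x - 195264·x^2 - 252288·x^3 + 225504·x^4 + 746496·x^5 + 373248·x^6) + (-9384 - 44856·x - 47520·x^2 + 90720·x^3 + 311040·x^4 + 186624·x^5)·Dx + (-6026 - 16344·x - 53892·x^2 - 32832·x^3 + 182736·x^4 + 373248·x^5 + 186624·x^6)·Dx^2 + (-2346 - 11214·x - 11880·x^2 + 22680·x^3 + 77760·x^4 + 46656·x^5)·Dx^3 + (-139 - 990·x - 1269·x^2 + 7560·x^3 + 31590·x^4 + 46656·x^5 + 23328·x^6)·Dx^4  (order 4).
h: a_k = 18, -54, 54, -270, 978, -3024, 46402/5, -141654/5, 602442/7, …
ICs: h(0) = 18, h′(0) = -54, h′′(0) = 108, h′′′(0) = -1620.

f: a_k = 3, 0, -6, 0, 2, 0, -4/15, 0, 2/105, …
g: a_k = 0, 6, -9, 18, -81/2, 486/5, -243, 4374/7, -6561/4, …
Sym-product of L_f,L_g gives L₀ (≤ ord 4).
Differentiate: ansatz ord ≤ ord L₀ ⇒ L.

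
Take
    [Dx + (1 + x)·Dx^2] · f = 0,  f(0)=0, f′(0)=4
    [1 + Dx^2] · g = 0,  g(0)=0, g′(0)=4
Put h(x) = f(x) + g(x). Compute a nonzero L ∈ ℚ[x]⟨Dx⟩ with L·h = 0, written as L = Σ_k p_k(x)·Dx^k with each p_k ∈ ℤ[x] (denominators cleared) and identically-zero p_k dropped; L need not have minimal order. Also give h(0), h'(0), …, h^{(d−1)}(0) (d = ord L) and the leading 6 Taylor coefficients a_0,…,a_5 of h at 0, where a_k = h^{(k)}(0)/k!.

L = (7 + 2·x + x^2)·Dx + (3 + 5·x + 3·x^2 + x^3)·Dx^2 + (7 + 2·x + x^2)·Dx^3 + (3 + 5·x + 3·x^2 + x^3)·Dx^4  (order 4).
h: a_k = 0, 8, -2, 2/3, -1, 5/6, …
ICs: h(0) = 0, h′(0) = 8, h′′(0) = -4, h′′′(0) = 4.

f: a_k = 0, 4, -2, 4/3, -1, 4/5, …
g: a_k = 0, 4, 0, -2/3, 0, 1/30, …
h₀=f+g: left-lcm gives L₀, ord ≤ 4.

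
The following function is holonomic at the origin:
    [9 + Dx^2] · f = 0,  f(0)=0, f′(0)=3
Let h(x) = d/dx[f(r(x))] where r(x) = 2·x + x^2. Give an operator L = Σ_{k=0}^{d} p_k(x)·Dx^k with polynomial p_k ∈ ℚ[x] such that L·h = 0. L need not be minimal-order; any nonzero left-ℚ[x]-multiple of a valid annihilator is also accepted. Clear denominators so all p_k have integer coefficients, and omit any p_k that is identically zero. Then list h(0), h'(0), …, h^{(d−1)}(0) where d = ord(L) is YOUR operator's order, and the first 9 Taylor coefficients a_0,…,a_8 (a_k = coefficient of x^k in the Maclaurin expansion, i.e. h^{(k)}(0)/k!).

L = (39 + 144·x + 216·x^2 + 144·x^3 + 36·x^4) + (-3 - 3·x)·Dx + (1 + 2·x + x^2)·Dx^2  (order 2).
h: a_k = 6, 6, -108, -216, 189, 945, 3726/5, -4536/5, -306909/140, …
ICs: h(0) = 6, h′(0) = 6.

f: a_k = 0, 3, 0, -9/2, 0, 81/40, 0, -243/560, 0, …
Change of var in L_f (x↦r) gives L₀.
Differentiate: ansatz ord ≤ ord L₀ ⇒ L.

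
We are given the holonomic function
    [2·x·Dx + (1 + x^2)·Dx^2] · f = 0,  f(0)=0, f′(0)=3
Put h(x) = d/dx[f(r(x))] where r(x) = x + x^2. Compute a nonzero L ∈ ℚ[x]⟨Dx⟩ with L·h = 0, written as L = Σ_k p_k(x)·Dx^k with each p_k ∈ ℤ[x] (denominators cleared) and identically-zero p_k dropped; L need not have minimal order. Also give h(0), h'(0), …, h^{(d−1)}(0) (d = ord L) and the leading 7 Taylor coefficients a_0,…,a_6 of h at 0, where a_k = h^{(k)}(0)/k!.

f: a_k = 0, 3, 0, -1, 0, 3/5, 0, …
h₀=f(r): pull back L_f along r ⇒ L₀.
h₀' ⇒ L via d/dx closure of L₀.
L = (-2 + 2·x + 8·x^2 + 12·x^3 + 6·x^4) + (1 + 2·x + x^2 + 4·x^3 + 5·x^4 + 2·x^5)·Dx  (order 1).
h: a_k = 3, 6, -3, -12, -12, 12, 39, …
ICs: h(0) = 3.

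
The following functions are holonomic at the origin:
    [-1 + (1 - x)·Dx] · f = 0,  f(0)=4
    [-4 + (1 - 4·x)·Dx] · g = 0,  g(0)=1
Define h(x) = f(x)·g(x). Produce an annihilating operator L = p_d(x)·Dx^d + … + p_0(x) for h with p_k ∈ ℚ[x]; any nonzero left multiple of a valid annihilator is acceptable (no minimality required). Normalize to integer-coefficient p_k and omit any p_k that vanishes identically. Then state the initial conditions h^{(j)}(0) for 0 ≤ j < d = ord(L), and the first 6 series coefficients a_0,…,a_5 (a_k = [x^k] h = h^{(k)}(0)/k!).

L = (-5 + 8·x) + (1 - 5·x + 4·x^2)·Dx  (order 1).
h: a_k = 4, 20, 84, 340, 1364, 5460, …
ICs: h(0) = 4.

f: a_k = 4, 4, 4, 4, 4, 4, …
g: a_k = 1, 4, 16, 64, 256, 1024, …
h₀=f·g: eliminate ⇒ L₀, order ≤ 1·1.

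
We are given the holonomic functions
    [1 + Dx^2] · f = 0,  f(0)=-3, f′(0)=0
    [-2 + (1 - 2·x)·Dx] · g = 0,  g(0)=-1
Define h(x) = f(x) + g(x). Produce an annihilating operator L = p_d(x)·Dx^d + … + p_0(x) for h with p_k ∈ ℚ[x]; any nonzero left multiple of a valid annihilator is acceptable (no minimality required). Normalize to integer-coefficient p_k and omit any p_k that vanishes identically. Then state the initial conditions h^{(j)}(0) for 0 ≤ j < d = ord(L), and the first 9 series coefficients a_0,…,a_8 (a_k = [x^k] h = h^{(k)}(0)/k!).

L = (-50 + 8·x - 8·x^2) + (9 - 22·x + 12·x^2 - 8·x^3)·Dx + (-50 + 8·x - 8·x^2)·Dx^2 + (9 - 22·x + 12·x^2 - 8·x^3)·Dx^3  (order 3).
h: a_k = -4, -2, -5/2, -8, -129/8, -32, -15359/240, -128, -3440641/13440, …
ICs: h(0) = -4, h′(0) = -2, h′′(0) = -5.

f: a_k = -3, 0, 3/2, 0, -1/8, 0, 1/240, 0, -1/13440, …
g: a_k = -1, -2, -4, -8, -16, -32, -64, -128, -256, …
Weyl lclm of L_f,L_g ⇒ L₀ (ord ≤ 3).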